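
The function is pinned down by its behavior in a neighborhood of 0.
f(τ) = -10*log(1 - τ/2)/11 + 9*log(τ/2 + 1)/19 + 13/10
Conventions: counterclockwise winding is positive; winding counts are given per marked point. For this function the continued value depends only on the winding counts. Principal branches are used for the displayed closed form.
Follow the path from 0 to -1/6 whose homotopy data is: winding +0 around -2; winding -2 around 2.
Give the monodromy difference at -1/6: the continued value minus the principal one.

Continued minus principal equals (40/11)*pi*i.

The rational part is single-valued and drops out of the difference; each branch term changes only by its own monodromy.
(-10/11)*log(1 - τ/(2)): each positive loop around 2 adds 2*pi*i to the log, so winding -2 contributes (-10/11)*(-2)*2*pi*i = (40/11)*pi*i.
(9/19)*log(1 - τ/(-2)): winding 0 around -2, so this term returns to its principal value, contribution 0.
Summing the contributions at τ = -1/6 gives (40/11)*pi*i.


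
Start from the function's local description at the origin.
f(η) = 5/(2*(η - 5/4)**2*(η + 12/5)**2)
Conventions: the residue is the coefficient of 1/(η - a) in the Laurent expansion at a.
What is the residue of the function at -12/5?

At the order-2 pole -12/5 set g(η) = (η - (-12/5))^2*f(η) = 5/(2*(η - 5/4)**2).
Order-2 pole: residue = g'(a); g'(-12/5) = 40000/389017, so the residue is 40000/389017.

The residue is 40000/389017.


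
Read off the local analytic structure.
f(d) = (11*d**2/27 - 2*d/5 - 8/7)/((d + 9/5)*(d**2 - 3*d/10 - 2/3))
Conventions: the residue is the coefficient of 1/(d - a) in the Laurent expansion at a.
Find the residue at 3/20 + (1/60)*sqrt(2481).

The residue is 10525/176526 - (300275/48662334)*sqrt(2481).

The factor d**2 - 3*d/10 - 2/3 splits as (d - a)(d - a') with a = 3/20 + (1/60)*sqrt(2481), a' = 3/20 - (1/60)*sqrt(2481). At the order-1 pole a set g(d) = (d - a)*f(d) = [(11*d**2/27 - 2*d/5 - 8/7)/(d + 9/5)] / (d - a').
Simple pole: residue = g(a) at a = 3/20 + (1/60)*sqrt(2481), which is 10525/176526 - (300275/48662334)*sqrt(2481).


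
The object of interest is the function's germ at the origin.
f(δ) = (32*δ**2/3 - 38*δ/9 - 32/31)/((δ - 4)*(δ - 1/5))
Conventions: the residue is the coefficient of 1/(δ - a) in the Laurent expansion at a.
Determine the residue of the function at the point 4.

At the order-1 pole 4 set g(δ) = (δ - (4))*f(δ) = (32*δ**2/3 - 38*δ/9 - 32/31)/(δ - 1/5).
Simple pole: residue = g(a) at a = 4, which is 213080/5301.

The residue is 213080/5301.


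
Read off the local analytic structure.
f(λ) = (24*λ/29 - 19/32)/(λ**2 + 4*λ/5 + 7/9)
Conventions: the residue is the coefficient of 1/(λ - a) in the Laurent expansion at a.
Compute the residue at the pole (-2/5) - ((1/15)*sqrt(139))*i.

The factor λ**2 + 4*λ/5 + 7/9 splits as (λ - a)(λ - a') with a = (-2/5) - ((1/15)*sqrt(139))*i, a' = (-2/5) + ((1/15)*sqrt(139))*i. At the order-1 pole a set g(λ) = (λ - a)*f(λ) = [24*λ/29 - 19/32] / (λ - a').
Simple pole: residue = g(a) at a = (-2/5) - ((1/15)*sqrt(139))*i, which is (12/29) - ((12873/257984)*sqrt(139))*i.

The residue is (12/29) - ((12873/257984)*sqrt(139))*i.


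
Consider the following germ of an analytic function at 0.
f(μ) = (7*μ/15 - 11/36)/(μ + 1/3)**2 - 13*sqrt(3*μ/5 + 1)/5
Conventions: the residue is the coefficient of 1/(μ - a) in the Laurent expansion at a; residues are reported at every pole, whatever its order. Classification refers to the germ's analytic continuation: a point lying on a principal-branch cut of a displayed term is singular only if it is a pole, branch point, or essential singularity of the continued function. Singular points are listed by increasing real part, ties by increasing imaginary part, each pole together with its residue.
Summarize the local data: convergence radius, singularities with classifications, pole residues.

Denominator factor (μ + 1/3)^2: pole of order 2 at -1/3, modulus 1/3.
Branch term (-13/5)*sqrt(1 - μ/(-5/3)): its argument vanishes at μ = -5/3, a square-root branch point, modulus 5/3.
The radius of convergence is the smallest modulus among the singular points: 1/3.
The branch term is analytic at -1/3 and contributes nothing to the residue; only the rational part matters.
At the order-2 pole -1/3 set g(μ) = (μ - (-1/3))^2*(rational part) = 7*μ/15 - 11/36.
Order-2 pole: residue = g'(a); g'(-1/3) = 7/15, so the residue is 7/15.
List the singular points by increasing real part (a conjugate pair: the negative imaginary part first).

Radius of convergence at 0: 1/3.
At -5/3: an algebraic (square-root) branch point.
At -1/3: a pole of order 2; residue 7/15.


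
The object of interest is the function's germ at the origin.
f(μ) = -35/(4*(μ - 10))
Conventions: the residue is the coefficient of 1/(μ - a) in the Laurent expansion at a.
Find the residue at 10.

At the order-1 pole 10 set g(μ) = (μ - (10))*f(μ) = -35/4.
Simple pole: residue = g(a) at a = 10, which is -35/4.

The residue is -35/4.


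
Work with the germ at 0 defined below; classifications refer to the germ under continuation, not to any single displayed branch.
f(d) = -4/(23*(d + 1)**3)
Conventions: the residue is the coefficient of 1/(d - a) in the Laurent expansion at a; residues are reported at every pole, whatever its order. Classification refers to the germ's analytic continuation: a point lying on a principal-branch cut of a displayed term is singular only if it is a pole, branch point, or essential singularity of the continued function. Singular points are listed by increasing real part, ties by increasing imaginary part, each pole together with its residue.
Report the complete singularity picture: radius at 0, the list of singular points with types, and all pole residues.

Denominator factor (d + 1)^3: pole of order 3 at -1, modulus 1.
The radius of convergence is the smallest modulus among the singular points: 1.
At the order-3 pole -1 set g(d) = (d - (-1))^3*f(d) = -4/23.
Order-3 pole: residue = g''(a)/2; g''(-1) = 0, so the residue is 0.

Radius of convergence at 0: 1.
At -1: a pole of order 3; residue 0.


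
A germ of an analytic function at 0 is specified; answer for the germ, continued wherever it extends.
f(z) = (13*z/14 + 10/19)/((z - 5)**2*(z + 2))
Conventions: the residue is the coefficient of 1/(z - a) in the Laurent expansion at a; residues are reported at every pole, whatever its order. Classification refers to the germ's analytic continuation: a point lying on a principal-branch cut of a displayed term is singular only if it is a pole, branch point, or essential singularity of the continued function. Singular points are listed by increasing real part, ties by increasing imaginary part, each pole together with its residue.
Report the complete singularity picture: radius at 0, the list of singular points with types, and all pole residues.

Denominator factor (z + 2): pole of order 1 at -2, modulus 2.
Denominator factor (z - 5)^2: pole of order 2 at 5, modulus 5.
The radius of convergence is the smallest modulus among the singular points: 2.
At the order-1 pole -2 set g(z) = (z - (-2))*f(z) = (13*z/14 + 10/19)/(z - 5)**2.
Simple pole: residue = g(a) at a = -2, which is -177/6517.
At the order-2 pole 5 set g(z) = (z - (5))^2*f(z) = (13*z/14 + 10/19)/(z + 2).
Order-2 pole: residue = g'(a); g'(5) = 177/6517, so the residue is 177/6517.
List the singular points by increasing real part (a conjugate pair: the negative imaginary part first).

Radius of convergence at 0: 2.
At -2: a pole of order 1; residue -177/6517.
At 5: a pole of order 2; residue 177/6517.


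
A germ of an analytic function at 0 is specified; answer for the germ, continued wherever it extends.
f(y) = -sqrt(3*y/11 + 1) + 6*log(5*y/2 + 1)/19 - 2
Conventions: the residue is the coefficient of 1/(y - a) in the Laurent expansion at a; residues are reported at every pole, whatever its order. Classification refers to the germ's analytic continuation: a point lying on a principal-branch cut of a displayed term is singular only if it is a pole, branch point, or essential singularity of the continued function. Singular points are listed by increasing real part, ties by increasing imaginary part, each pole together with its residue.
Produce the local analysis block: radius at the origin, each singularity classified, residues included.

Branch term (6/19)*log(1 - y/(-2/5)): its argument vanishes at y = -2/5, a logarithmic branch point, modulus 2/5.
Branch term (-1)*sqrt(1 - y/(-11/3)): its argument vanishes at y = -11/3, a square-root branch point, modulus 11/3.
The radius of convergence is the smallest modulus among the singular points: 2/5.
List the singular points by increasing real part (a conjugate pair: the negative imaginary part first).

Radius of convergence at 0: 2/5.
At -11/3: an algebraic (square-root) branch point.
At -2/5: a logarithmic branch point.


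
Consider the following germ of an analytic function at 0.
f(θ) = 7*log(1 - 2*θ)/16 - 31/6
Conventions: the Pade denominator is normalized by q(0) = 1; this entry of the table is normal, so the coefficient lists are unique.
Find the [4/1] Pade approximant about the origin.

The Pade approximant has numerator coefficients [-31/6, 887/120, 21/40, 7/30, 7/60]; denominator coefficients [1, -8/5].

Taylor coefficients needed (expand at 0): a_0 = -31/6, a_1 = -7/8, a_2 = -7/8, a_3 = -7/6, a_4 = -7/4, a_5 = -14/5.
Write the denominator as Q(θ) = 1 + q1*θ. Requiring Q*f - P = O(θ^6) with deg P <= 4 kills the coefficients of θ^5..θ^5 in Q*f:
  θ^5: a_5 + q1*a_4 = 0, i.e. -14/5 + (-7/4)*q1 = 0.
Solving this linear system: q1 = -8/5.
The numerator is Q*f truncated at degree 4: P0 = a_0 = -31/6; P1 = a_1 + q1*a_0 = 887/120; P2 = a_2 + q1*a_1 = 21/40; P3 = a_3 + q1*a_2 = 7/30; P4 = a_4 + q1*a_3 = 7/60.


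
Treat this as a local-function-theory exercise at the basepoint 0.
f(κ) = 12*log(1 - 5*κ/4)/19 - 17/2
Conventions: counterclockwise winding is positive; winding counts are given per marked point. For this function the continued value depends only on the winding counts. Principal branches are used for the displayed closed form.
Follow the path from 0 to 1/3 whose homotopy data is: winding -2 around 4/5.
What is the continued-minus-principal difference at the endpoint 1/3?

The rational part is single-valued and drops out of the difference; each branch term changes only by its own monodromy.
(12/19)*log(1 - κ/(4/5)): each positive loop around 4/5 adds 2*pi*i to the log, so winding -2 contributes (12/19)*(-2)*2*pi*i = -(48/19)*pi*i.
Summing the contributions at κ = 1/3 gives -(48/19)*pi*i.

Continued minus principal equals -(48/19)*pi*i.


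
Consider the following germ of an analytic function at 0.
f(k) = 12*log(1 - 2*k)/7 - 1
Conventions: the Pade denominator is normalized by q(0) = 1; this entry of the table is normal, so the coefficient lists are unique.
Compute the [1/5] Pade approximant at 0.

The Pade approximant has numerator coefficients [-1, -1571219/623931]; denominator coefficients [1, -81139/89133, -9136/29711, -11768/29711, -25264/89133, -147632/148555].

Taylor coefficients needed (expand at 0): a_0 = -1, a_1 = -24/7, a_2 = -24/7, a_3 = -32/7, a_4 = -48/7, a_5 = -384/35, a_6 = -128/7.
Write the denominator as Q(k) = 1 + q1*k + q2*k^2 + q3*k^3 + q4*k^4 + q5*k^5. Requiring Q*f - P = O(k^7) with deg P <= 1 kills the coefficients of k^2..k^6 in Q*f:
  k^2: a_2 + q1*a_1 + q2*a_0 = 0, i.e. -24/7 + (-24/7)*q1 + (-1)*q2 = 0.
  k^3: a_3 + q1*a_2 + q2*a_1 + q3*a_0 = 0, i.e. -32/7 + (-24/7)*q1 + (-24/7)*q2 + (-1)*q3 = 0.
  k^4: a_4 + q1*a_3 + q2*a_2 + q3*a_1 + q4*a_0 = 0, i.e. -48/7 + (-32/7)*q1 + (-24/7)*q2 + (-24/7)*q3 + (-1)*q4 = 0.
  k^5: a_5 + q1*a_4 + q2*a_3 + q3*a_2 + q4*a_1 + q5*a_0 = 0, i.e. -384/35 + (-48/7)*q1 + (-32/7)*q2 + (-24/7)*q3 + (-24/7)*q4 + (-1)*q5 = 0.
  k^6: a_6 + q1*a_5 + q2*a_4 + q3*a_3 + q4*a_2 + q5*a_1 = 0, i.e. -128/7 + (-384/35)*q1 + (-48/7)*q2 + (-32/7)*q3 + (-24/7)*q4 + (-24/7)*q5 = 0.
Solving this linear system: q1 = -81139/89133, q2 = -9136/29711, q3 = -11768/29711, q4 = -25264/89133, q5 = -147632/148555.
The numerator is Q*f truncated at degree 1: P0 = a_0 = -1; P1 = a_1 + q1*a_0 = -1571219/623931.


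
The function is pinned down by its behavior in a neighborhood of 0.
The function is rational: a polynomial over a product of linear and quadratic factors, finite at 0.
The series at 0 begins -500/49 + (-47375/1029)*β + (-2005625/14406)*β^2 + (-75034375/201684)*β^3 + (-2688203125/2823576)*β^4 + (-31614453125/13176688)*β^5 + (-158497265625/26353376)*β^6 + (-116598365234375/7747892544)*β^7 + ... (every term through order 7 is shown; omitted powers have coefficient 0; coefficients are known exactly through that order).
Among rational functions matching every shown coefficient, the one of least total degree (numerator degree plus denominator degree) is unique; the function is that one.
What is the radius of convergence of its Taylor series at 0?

No rational of total degree below 4 reproduces all 8 coefficients; solving the [1/3] Pade equations on them gives f(β) = (14*β/3 + 8)/((β - 7/5)**2*(β - 2/5)), whose expansion matches every shown term.
Denominator factor (β - 7/5)^2: pole of order 2 at 7/5, modulus 7/5.
Denominator factor (β - 2/5): pole of order 1 at 2/5, modulus 2/5.
The radius of convergence is the smallest modulus among the singular points: 2/5.

The radius of convergence is 2/5.


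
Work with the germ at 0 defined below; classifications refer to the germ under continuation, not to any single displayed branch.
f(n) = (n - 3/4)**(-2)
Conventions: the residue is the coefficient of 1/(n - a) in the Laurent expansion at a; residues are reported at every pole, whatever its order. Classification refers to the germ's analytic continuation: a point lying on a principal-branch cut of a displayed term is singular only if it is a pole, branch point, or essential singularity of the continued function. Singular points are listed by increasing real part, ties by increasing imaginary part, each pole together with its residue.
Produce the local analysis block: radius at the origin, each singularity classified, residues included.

Radius of convergence at 0: 3/4.
At 3/4: a pole of order 2; residue 0.

Denominator factor (n - 3/4)^2: pole of order 2 at 3/4, modulus 3/4.
The radius of convergence is the smallest modulus among the singular points: 3/4.
At the order-2 pole 3/4 set g(n) = (n - (3/4))^2*f(n) = 1.
Order-2 pole: residue = g'(a); g'(3/4) = 0, so the residue is 0.


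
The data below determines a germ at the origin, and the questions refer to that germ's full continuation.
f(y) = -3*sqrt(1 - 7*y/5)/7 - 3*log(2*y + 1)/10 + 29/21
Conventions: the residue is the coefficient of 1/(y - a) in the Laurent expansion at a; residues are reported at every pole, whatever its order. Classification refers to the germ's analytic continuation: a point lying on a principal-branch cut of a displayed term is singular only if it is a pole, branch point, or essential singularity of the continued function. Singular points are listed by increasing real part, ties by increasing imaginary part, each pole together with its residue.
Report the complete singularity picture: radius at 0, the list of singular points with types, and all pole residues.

Branch term (-3/10)*log(1 - y/(-1/2)): its argument vanishes at y = -1/2, a logarithmic branch point, modulus 1/2.
Branch term (-3/7)*sqrt(1 - y/(5/7)): its argument vanishes at y = 5/7, a square-root branch point, modulus 5/7.
The radius of convergence is the smallest modulus among the singular points: 1/2.
List the singular points by increasing real part (a conjugate pair: the negative imaginary part first).

Radius of convergence at 0: 1/2.
At -1/2: a logarithmic branch point.
At 5/7: an algebraic (square-root) branch point.


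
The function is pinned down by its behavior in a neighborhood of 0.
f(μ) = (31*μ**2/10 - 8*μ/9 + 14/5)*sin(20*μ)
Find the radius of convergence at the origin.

The radius of convergence is infinite.

The factor sin(20*μ) is entire and contributes no finite singular point.
The polynomial part has no poles.
No finite singular points: the Taylor series at 0 converges everywhere.


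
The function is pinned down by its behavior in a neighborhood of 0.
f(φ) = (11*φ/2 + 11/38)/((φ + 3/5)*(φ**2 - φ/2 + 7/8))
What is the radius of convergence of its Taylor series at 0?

The radius of convergence is 3/5.

Denominator factor (φ**2 - φ/2 + 7/8): discriminant -13/4, complex-conjugate roots (1/4) + ((1/4)*sqrt(13))*i and (1/4) - ((1/4)*sqrt(13))*i; poles of order 1, moduli (1/4)*sqrt(14) and (1/4)*sqrt(14).
Denominator factor (φ + 3/5): pole of order 1 at -3/5, modulus 3/5.
The radius of convergence is the smallest modulus among the singular points: 3/5.


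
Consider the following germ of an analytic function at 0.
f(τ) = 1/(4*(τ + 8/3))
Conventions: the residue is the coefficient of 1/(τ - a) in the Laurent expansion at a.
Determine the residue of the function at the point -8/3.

The residue is 1/4.

At the order-1 pole -8/3 set g(τ) = (τ - (-8/3))*f(τ) = 1/4.
Simple pole: residue = g(a) at a = -8/3, which is 1/4.


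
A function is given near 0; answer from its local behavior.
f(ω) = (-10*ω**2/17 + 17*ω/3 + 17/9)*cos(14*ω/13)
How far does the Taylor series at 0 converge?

The radius of convergence is infinite.

The factor cos(14*ω/13) is entire and contributes no finite singular point.
The polynomial part has no poles.
No finite singular points: the Taylor series at 0 converges everywhere.


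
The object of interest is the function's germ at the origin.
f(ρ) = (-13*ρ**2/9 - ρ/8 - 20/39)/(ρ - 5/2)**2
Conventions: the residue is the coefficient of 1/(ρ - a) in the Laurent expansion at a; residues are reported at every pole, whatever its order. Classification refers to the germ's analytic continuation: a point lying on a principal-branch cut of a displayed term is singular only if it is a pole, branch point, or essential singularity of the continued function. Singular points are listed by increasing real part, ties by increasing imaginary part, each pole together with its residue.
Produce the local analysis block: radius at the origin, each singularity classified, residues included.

Denominator factor (ρ - 5/2)^2: pole of order 2 at 5/2, modulus 5/2.
The radius of convergence is the smallest modulus among the singular points: 5/2.
At the order-2 pole 5/2 set g(ρ) = (ρ - (5/2))^2*f(ρ) = -13*ρ**2/9 - ρ/8 - 20/39.
Order-2 pole: residue = g'(a); g'(5/2) = -529/72, so the residue is -529/72.

Radius of convergence at 0: 5/2.
At 5/2: a pole of order 2; residue -529/72.


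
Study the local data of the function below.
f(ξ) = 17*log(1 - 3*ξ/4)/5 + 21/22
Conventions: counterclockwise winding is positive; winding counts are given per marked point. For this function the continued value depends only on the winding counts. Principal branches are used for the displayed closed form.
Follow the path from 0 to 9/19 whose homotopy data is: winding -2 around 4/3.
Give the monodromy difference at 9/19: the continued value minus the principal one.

Continued minus principal equals -(68/5)*pi*i.

The rational part is single-valued and drops out of the difference; each branch term changes only by its own monodromy.
(17/5)*log(1 - ξ/(4/3)): each positive loop around 4/3 adds 2*pi*i to the log, so winding -2 contributes (17/5)*(-2)*2*pi*i = -(68/5)*pi*i.
Summing the contributions at ξ = 9/19 gives -(68/5)*pi*i.


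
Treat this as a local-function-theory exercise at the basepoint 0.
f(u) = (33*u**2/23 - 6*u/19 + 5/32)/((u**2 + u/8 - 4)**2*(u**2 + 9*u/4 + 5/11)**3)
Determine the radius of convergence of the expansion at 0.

Denominator factor (u**2 + u/8 - 4)^2: discriminant 1025/64, real irrational roots -1/16 + (5/16)*sqrt(41) and -1/16 - (5/16)*sqrt(41); poles of order 2, moduli -1/16 + (5/16)*sqrt(41) and 1/16 + (5/16)*sqrt(41).
Denominator factor (u**2 + 9*u/4 + 5/11)^3: discriminant 571/176, real irrational roots -9/8 + (1/88)*sqrt(6281) and -9/8 - (1/88)*sqrt(6281); poles of order 3, moduli 9/8 - (1/88)*sqrt(6281) and 9/8 + (1/88)*sqrt(6281).
The radius of convergence is the smallest modulus among the singular points: 9/8 - (1/88)*sqrt(6281).

The radius of convergence is 9/8 - (1/88)*sqrt(6281).


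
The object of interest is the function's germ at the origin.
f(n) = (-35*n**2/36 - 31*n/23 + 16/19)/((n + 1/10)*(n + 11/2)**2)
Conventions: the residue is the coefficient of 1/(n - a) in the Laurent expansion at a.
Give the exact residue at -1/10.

At the order-1 pole -1/10 set g(n) = (n - (-1/10))*f(n) = (-35*n**2/36 - 31*n/23 + 16/19)/(n + 11/2)**2.
Simple pole: residue = g(a) at a = -1/10, which is 1521545/45874512.

The residue is 1521545/45874512.


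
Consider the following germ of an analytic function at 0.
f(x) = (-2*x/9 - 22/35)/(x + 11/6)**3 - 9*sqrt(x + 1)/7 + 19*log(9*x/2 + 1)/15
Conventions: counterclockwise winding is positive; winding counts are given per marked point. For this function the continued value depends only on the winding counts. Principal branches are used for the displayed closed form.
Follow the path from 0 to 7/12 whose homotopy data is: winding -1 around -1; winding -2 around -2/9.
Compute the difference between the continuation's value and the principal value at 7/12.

The rational part is single-valued and drops out of the difference; each branch term changes only by its own monodromy.
(19/15)*log(1 - x/(-2/9)): each positive loop around -2/9 adds 2*pi*i to the log, so winding -2 contributes (19/15)*(-2)*2*pi*i = -(76/15)*pi*i.
(-9/7)*sqrt(1 - x/(-1)): winding -1 is odd, the square root flips sign, contributing -2*(-9/7)*sqrt(1 - (7/12)/(-1)) = -2*(-9/7)*sqrt(19/12) = (3/7)*sqrt(57).
Summing the contributions at x = 7/12 gives ((3/7)*sqrt(57)) - ((76/15)*pi)*i.

Continued minus principal equals ((3/7)*sqrt(57)) - ((76/15)*pi)*i.


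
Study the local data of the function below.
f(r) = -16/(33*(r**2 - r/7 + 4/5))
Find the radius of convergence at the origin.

Denominator factor (r**2 - r/7 + 4/5): discriminant -779/245, complex-conjugate roots (1/14) + ((1/70)*sqrt(3895))*i and (1/14) - ((1/70)*sqrt(3895))*i; poles of order 1, moduli (2/5)*sqrt(5) and (2/5)*sqrt(5).
The radius of convergence is the smallest modulus among the singular points: (2/5)*sqrt(5).

The radius of convergence is (2/5)*sqrt(5).


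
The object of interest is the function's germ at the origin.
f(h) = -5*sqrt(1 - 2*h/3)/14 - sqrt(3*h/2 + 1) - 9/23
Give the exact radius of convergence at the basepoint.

The radius of convergence is 2/3.

Branch term (-5/14)*sqrt(1 - h/(3/2)): its argument vanishes at h = 3/2, a square-root branch point, modulus 3/2.
Branch term (-1)*sqrt(1 - h/(-2/3)): its argument vanishes at h = -2/3, a square-root branch point, modulus 2/3.
The radius of convergence is the smallest modulus among the singular points: 2/3.


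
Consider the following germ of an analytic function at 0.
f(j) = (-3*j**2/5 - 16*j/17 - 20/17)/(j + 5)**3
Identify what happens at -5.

The point is a pole of order 3.

The denominator factor j + 5 vanishes at -5 and appears to the power 3; the numerator there equals -195/17, nonzero, and no other factor vanishes.
Hence a pole whose order is the multiplicity, 3.


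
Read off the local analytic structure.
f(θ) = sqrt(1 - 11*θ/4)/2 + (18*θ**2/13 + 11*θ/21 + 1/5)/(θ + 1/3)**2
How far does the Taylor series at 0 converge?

Denominator factor (θ + 1/3)^2: pole of order 2 at -1/3, modulus 1/3.
Branch term (1/2)*sqrt(1 - θ/(4/11)): its argument vanishes at θ = 4/11, a square-root branch point, modulus 4/11.
The radius of convergence is the smallest modulus among the singular points: 1/3.

The radius of convergence is 1/3.


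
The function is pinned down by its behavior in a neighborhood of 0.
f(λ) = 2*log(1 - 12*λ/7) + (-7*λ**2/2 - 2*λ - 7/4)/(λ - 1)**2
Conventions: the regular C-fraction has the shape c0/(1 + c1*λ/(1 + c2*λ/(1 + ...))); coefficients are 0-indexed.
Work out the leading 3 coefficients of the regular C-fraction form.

Taylor coefficients (expand at 0): a_0 = -7/4, a_1 = -125/14, a_2 = -3075/196.
c0 = a_0 = -7/4. Peel one level at a time: if S = 1 + c*λ/S' with S'(0) = 1, then c is the λ-coefficient of S and S' = c*λ/(S - 1).
S_1 = c0/f = 1 + (-250/49)*λ + (40975/2401)*λ^2 + ...; c1 = -250/49.
S_2 = c1*λ/(S_1 - 1) = 1 + (1639/490)*λ + ...; c2 = 1639/490.

The regular C-fraction coefficients are [-7/4, -250/49, 1639/490].


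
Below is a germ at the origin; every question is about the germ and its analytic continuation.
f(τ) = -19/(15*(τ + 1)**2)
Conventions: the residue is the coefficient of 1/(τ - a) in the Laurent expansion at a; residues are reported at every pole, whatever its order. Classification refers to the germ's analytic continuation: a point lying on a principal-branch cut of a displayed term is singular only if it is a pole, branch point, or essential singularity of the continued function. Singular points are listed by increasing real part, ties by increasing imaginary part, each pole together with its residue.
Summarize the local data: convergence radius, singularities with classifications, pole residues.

Radius of convergence at 0: 1.
At -1: a pole of order 2; residue 0.

Denominator factor (τ + 1)^2: pole of order 2 at -1, modulus 1.
The radius of convergence is the smallest modulus among the singular points: 1.
At the order-2 pole -1 set g(τ) = (τ - (-1))^2*f(τ) = -19/15.
Order-2 pole: residue = g'(a); g'(-1) = 0, so the residue is 0.


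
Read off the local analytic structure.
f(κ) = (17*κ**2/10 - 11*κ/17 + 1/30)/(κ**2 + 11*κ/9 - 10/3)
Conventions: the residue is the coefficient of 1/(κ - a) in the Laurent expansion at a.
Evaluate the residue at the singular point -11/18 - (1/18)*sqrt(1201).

The factor κ**2 + 11*κ/9 - 10/3 splits as (κ - a)(κ - a') with a = -11/18 - (1/18)*sqrt(1201), a' = -11/18 + (1/18)*sqrt(1201). At the order-1 pole a set g(κ) = (κ - a)*f(κ) = [17*κ**2/10 - 11*κ/17 + 1/30] / (κ - a').
Simple pole: residue = g(a) at a = -11/18 - (1/18)*sqrt(1201), which is -4169/3060 - (202837/3675060)*sqrt(1201).

The residue is -4169/3060 - (202837/3675060)*sqrt(1201).


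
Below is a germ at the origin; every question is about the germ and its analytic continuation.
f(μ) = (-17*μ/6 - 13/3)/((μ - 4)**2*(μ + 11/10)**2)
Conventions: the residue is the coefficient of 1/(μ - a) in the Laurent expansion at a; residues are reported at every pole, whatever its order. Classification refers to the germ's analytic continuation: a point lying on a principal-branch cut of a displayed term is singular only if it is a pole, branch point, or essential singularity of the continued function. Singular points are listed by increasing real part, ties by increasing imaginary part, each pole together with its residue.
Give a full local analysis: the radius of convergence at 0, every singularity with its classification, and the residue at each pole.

Denominator factor (μ - 4)^2: pole of order 2 at 4, modulus 4.
Denominator factor (μ + 11/10)^2: pole of order 2 at -11/10, modulus 11/10.
The radius of convergence is the smallest modulus among the singular points: 11/10.
At the order-2 pole -11/10 set g(μ) = (μ - (-11/10))^2*f(μ) = (-17*μ/6 - 13/3)/(μ - 4)**2.
Order-2 pole: residue = g'(a); g'(-11/10) = -50650/397953, so the residue is -50650/397953.
At the order-2 pole 4 set g(μ) = (μ - (4))^2*f(μ) = (-17*μ/6 - 13/3)/(μ + 11/10)**2.
Order-2 pole: residue = g'(a); g'(4) = 50650/397953, so the residue is 50650/397953.
List the singular points by increasing real part (a conjugate pair: the negative imaginary part first).

Radius of convergence at 0: 11/10.
At -11/10: a pole of order 2; residue -50650/397953.
At 4: a pole of order 2; residue 50650/397953.


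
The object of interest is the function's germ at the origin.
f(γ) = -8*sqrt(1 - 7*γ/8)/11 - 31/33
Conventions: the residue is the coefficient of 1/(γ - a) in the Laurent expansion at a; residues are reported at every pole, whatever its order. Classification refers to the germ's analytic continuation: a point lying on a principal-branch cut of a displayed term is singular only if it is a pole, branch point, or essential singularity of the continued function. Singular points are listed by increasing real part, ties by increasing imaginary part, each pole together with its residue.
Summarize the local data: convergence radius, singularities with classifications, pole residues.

Radius of convergence at 0: 8/7.
At 8/7: an algebraic (square-root) branch point.

Branch term (-8/11)*sqrt(1 - γ/(8/7)): its argument vanishes at γ = 8/7, a square-root branch point, modulus 8/7.
The radius of convergence is the smallest modulus among the singular points: 8/7.


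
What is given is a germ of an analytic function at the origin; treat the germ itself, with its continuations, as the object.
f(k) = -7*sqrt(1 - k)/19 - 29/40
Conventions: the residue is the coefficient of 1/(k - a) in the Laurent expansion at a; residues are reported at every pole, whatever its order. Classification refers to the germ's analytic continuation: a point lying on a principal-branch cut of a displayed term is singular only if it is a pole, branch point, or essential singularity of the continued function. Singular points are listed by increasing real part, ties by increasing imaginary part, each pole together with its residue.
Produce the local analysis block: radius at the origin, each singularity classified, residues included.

Radius of convergence at 0: 1.
At 1: an algebraic (square-root) branch point.

Branch term (-7/19)*sqrt(1 - k/(1)): its argument vanishes at k = 1, a square-root branch point, modulus 1.
The radius of convergence is the smallest modulus among the singular points: 1.


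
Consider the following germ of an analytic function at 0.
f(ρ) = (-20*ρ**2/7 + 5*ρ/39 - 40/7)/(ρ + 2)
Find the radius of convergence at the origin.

The radius of convergence is 2.

Denominator factor (ρ + 2): pole of order 1 at -2, modulus 2.
The radius of convergence is the smallest modulus among the singular points: 2.


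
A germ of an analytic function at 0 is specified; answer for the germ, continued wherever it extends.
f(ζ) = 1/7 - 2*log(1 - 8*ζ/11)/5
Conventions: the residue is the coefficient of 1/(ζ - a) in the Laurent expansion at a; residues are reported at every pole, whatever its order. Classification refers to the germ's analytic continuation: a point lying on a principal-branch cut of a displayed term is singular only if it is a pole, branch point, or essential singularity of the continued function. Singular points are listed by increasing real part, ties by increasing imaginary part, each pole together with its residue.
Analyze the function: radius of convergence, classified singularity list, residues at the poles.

Branch term (-2/5)*log(1 - ζ/(11/8)): its argument vanishes at ζ = 11/8, a logarithmic branch point, modulus 11/8.
The radius of convergence is the smallest modulus among the singular points: 11/8.

Radius of convergence at 0: 11/8.
At 11/8: a logarithmic branch point.


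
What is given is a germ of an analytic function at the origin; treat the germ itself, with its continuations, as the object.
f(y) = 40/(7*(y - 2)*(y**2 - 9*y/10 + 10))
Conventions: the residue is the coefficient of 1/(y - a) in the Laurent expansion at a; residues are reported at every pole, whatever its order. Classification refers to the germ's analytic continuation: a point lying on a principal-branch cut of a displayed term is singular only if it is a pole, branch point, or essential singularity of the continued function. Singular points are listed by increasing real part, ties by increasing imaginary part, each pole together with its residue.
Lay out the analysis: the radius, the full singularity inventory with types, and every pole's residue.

Radius of convergence at 0: 2.
At (9/20) - ((1/20)*sqrt(3919))*i: a pole of order 1; residue (-100/427) - ((3100/1673413)*sqrt(3919))*i.
At (9/20) + ((1/20)*sqrt(3919))*i: a pole of order 1; residue (-100/427) + ((3100/1673413)*sqrt(3919))*i.
At 2: a pole of order 1; residue 200/427.

Denominator factor (y**2 - 9*y/10 + 10): discriminant -3919/100, complex-conjugate roots (9/20) + ((1/20)*sqrt(3919))*i and (9/20) - ((1/20)*sqrt(3919))*i; poles of order 1, moduli sqrt(10) and sqrt(10).
Denominator factor (y - 2): pole of order 1 at 2, modulus 2.
The radius of convergence is the smallest modulus among the singular points: 2.
The factor y**2 - 9*y/10 + 10 splits as (y - a)(y - a') with a = (9/20) - ((1/20)*sqrt(3919))*i, a' = (9/20) + ((1/20)*sqrt(3919))*i. At the order-1 pole a set g(y) = (y - a)*f(y) = [40/(7*(y - 2))] / (y - a').
Simple pole: residue = g(a) at a = (9/20) - ((1/20)*sqrt(3919))*i, which is (-100/427) - ((3100/1673413)*sqrt(3919))*i.
The factor y**2 - 9*y/10 + 10 splits as (y - a)(y - a') with a = (9/20) + ((1/20)*sqrt(3919))*i, a' = (9/20) - ((1/20)*sqrt(3919))*i. At the order-1 pole a set g(y) = (y - a)*f(y) = [40/(7*(y - 2))] / (y - a').
Simple pole: residue = g(a) at a = (9/20) + ((1/20)*sqrt(3919))*i, which is (-100/427) + ((3100/1673413)*sqrt(3919))*i.
At the order-1 pole 2 set g(y) = (y - (2))*f(y) = 40/(7*(y**2 - 9*y/10 + 10)).
Simple pole: residue = g(a) at a = 2, which is 200/427.
List the singular points by increasing real part (a conjugate pair: the negative imaginary part first).


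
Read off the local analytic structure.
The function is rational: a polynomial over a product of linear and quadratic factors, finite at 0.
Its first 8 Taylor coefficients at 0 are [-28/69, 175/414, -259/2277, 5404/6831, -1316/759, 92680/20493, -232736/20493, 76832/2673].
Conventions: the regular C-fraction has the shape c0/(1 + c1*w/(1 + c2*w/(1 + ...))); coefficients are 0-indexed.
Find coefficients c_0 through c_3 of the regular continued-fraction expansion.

The regular C-fraction coefficients are [-28/69, 25/24, -5099/6600, -3265376/1402225].

Taylor coefficients (read off): a_0 = -28/69, a_1 = 175/414, a_2 = -259/2277, a_3 = 5404/6831.
c0 = a_0 = -28/69. Peel one level at a time: if S = 1 + c*w/S' with S'(0) = 1, then c is the w-coefficient of S and S' = c*w/(S - 1).
S_1 = c0/f = 1 + (25/24)*w + (5099/6336)*w^2 + ...; c1 = 25/24.
S_2 = c1*w/(S_1 - 1) = 1 + (-5099/6600)*w + (-408172/226875)*w^2 + ...; c2 = -5099/6600.
S_3 = c2*w/(S_2 - 1) = 1 + (-3265376/1402225)*w + ...; c3 = -3265376/1402225.


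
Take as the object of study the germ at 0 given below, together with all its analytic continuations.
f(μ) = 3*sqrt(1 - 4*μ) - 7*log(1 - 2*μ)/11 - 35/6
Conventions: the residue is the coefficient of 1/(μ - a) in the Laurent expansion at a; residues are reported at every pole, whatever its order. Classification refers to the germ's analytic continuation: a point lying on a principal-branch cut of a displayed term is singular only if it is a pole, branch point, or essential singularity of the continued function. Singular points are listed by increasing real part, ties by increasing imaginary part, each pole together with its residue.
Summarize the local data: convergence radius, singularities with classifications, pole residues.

Branch term (-7/11)*log(1 - μ/(1/2)): its argument vanishes at μ = 1/2, a logarithmic branch point, modulus 1/2.
Branch term (3)*sqrt(1 - μ/(1/4)): its argument vanishes at μ = 1/4, a square-root branch point, modulus 1/4.
The radius of convergence is the smallest modulus among the singular points: 1/4.
List the singular points by increasing real part (a conjugate pair: the negative imaginary part first).

Radius of convergence at 0: 1/4.
At 1/4: an algebraic (square-root) branch point.
At 1/2: a logarithmic branch point.


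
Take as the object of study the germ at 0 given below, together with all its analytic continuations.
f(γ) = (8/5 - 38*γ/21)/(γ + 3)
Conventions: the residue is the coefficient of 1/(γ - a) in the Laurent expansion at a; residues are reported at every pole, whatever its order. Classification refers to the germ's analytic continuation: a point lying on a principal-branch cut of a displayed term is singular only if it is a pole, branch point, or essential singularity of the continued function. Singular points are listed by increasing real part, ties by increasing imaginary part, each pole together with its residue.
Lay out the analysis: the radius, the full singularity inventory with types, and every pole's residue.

Denominator factor (γ + 3): pole of order 1 at -3, modulus 3.
The radius of convergence is the smallest modulus among the singular points: 3.
At the order-1 pole -3 set g(γ) = (γ - (-3))*f(γ) = 8/5 - 38*γ/21.
Simple pole: residue = g(a) at a = -3, which is 246/35.

Radius of convergence at 0: 3.
At -3: a pole of order 1; residue 246/35.


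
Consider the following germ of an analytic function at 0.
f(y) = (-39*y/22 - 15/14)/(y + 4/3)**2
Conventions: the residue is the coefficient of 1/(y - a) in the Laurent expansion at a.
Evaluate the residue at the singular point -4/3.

At the order-2 pole -4/3 set g(y) = (y - (-4/3))^2*f(y) = -39*y/22 - 15/14.
Order-2 pole: residue = g'(a); g'(-4/3) = -39/22, so the residue is -39/22.

The residue is -39/22.


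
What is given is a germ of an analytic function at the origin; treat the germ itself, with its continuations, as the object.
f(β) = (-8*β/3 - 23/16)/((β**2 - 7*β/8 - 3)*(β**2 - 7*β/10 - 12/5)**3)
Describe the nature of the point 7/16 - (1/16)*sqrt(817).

The point is a pole of order 1.

The denominator factor β**2 - 7*β/8 - 3 vanishes at 7/16 - (1/16)*sqrt(817) and appears to the power 1; the numerator there equals -125/48 + (1/6)*sqrt(817), nonzero, and no other factor vanishes.
Hence a pole whose order is the multiplicity, 1.


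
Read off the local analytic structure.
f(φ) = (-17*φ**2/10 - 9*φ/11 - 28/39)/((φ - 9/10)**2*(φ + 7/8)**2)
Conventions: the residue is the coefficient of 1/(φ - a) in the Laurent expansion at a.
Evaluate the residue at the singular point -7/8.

At the order-2 pole -7/8 set g(φ) = (φ - (-7/8))^2*f(φ) = (-17*φ**2/10 - 9*φ/11 - 28/39)/(φ - 9/10)**2.
Order-2 pole: residue = g'(a); g'(-7/8) = 33527840/153543819, so the residue is 33527840/153543819.

The residue is 33527840/153543819.


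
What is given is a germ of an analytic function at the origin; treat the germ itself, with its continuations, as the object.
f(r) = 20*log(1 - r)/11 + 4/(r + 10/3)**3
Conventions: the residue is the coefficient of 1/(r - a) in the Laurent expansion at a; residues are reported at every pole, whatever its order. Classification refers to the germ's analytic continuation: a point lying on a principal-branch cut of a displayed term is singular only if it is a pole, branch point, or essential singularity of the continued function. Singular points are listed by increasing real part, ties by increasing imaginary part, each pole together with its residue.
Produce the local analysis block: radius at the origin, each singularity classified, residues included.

Radius of convergence at 0: 1.
At -10/3: a pole of order 3; residue 0.
At 1: a logarithmic branch point.

Denominator factor (r + 10/3)^3: pole of order 3 at -10/3, modulus 10/3.
Branch term (20/11)*log(1 - r/(1)): its argument vanishes at r = 1, a logarithmic branch point, modulus 1.
The radius of convergence is the smallest modulus among the singular points: 1.
The branch term is analytic at -10/3 and contributes nothing to the residue; only the rational part matters.
At the order-3 pole -10/3 set g(r) = (r - (-10/3))^3*(rational part) = 4.
Order-3 pole: residue = g''(a)/2; g''(-10/3) = 0, so the residue is 0.
List the singular points by increasing real part (a conjugate pair: the negative imaginary part first).


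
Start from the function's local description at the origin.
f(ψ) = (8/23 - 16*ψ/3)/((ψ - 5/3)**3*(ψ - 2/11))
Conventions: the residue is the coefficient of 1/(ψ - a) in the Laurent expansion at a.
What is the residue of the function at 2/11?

At the order-1 pole 2/11 set g(ψ) = (ψ - (2/11))*f(ψ) = (8/23 - 16*ψ/3)/(ψ - 5/3)**3.
Simple pole: residue = g(a) at a = 2/11, which is 514008/2705927.

The residue is 514008/2705927.


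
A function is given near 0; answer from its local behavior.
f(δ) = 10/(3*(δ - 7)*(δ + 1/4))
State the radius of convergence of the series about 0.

Denominator factor (δ + 1/4): pole of order 1 at -1/4, modulus 1/4.
Denominator factor (δ - 7): pole of order 1 at 7, modulus 7.
The radius of convergence is the smallest modulus among the singular points: 1/4.

The radius of convergence is 1/4.
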